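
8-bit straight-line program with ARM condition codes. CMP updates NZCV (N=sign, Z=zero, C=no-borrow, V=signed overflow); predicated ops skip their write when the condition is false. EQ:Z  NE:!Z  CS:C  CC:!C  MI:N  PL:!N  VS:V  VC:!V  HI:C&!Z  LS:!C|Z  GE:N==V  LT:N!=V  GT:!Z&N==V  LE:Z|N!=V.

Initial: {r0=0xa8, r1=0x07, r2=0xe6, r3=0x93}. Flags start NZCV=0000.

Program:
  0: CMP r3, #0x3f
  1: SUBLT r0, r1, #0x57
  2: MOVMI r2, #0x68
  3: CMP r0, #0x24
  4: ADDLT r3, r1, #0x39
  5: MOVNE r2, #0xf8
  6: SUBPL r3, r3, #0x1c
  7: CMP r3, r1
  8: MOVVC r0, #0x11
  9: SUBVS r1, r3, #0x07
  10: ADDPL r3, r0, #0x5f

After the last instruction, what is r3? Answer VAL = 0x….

VAL = 0x70

[0] flags=0011 → (cmp)
[1] flags=0011 LT?T → r0=0xb0
[2] flags=0011 MI?F → skip
[3] flags=1010 → (cmp)
[4] flags=1010 LT?T → r3=0x40
[5] flags=1010 NE?T → r2=0xf8
[6] flags=1010 PL?F → skip
[7] flags=0010 → (cmp)
[8] flags=0010 VC?T → r0=0x11
[9] flags=0010 VS?F → skip
[10] flags=0010 PL?T → r3=0x70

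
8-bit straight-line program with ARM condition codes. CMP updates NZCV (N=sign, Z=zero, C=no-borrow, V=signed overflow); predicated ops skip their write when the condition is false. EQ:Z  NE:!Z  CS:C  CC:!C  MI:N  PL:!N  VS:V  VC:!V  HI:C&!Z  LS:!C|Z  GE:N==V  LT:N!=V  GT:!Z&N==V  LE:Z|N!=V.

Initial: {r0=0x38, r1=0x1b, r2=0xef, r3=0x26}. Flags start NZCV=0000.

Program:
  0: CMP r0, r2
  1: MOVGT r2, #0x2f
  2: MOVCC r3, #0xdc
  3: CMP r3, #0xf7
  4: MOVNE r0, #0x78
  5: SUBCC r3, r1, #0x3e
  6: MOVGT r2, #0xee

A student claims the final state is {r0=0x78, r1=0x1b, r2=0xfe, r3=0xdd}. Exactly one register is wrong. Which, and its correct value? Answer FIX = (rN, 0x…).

FIX = (r2, 0x2f)

0: ✓ CMP  NZCV=0000
1: ✓ MOVGT  r2←0x2f
2: ✓ MOVCC  r3←0xdc
3: ✓ CMP  NZCV=1000
4: ✓ MOVNE  r0←0x78
5: ✓ SUBCC  r3←0xdd
6: · MOVGT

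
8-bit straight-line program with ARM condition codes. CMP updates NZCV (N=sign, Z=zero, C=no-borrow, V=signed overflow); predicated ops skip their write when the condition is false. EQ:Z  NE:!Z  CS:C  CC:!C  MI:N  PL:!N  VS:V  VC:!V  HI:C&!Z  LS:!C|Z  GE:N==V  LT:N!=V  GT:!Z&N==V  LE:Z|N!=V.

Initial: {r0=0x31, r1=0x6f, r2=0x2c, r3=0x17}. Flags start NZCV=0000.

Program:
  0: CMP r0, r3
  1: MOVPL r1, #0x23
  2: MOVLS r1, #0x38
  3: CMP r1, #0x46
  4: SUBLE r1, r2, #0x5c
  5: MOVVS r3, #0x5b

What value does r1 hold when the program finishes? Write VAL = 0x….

[0] flags=0010 → (cmp)
[1] flags=0010 PL?T → r1=0x23
[2] flags=0010 LS?F → skip
[3] flags=1000 → (cmp)
[4] flags=1000 LE?T → r1=0xd0
[5] flags=1000 VS?F → skip

VAL = 0xd0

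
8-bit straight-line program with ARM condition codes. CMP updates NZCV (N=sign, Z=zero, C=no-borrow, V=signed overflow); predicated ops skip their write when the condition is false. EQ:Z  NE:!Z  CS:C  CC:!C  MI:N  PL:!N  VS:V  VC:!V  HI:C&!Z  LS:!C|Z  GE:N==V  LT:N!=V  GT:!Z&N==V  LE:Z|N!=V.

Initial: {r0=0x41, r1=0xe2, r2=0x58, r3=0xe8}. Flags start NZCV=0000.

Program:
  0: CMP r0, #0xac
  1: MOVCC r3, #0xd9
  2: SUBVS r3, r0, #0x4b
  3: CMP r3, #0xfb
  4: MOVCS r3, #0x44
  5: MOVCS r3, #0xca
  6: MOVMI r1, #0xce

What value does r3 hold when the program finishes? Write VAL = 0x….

0: ✓ CMP  NZCV=1001
1: ✓ MOVCC  r3←0xd9
2: ✓ SUBVS  r3←0xf6
3: ✓ CMP  NZCV=1000
4: · MOVCS
5: · MOVCS
6: ✓ MOVMI  r1←0xce

VAL = 0xf6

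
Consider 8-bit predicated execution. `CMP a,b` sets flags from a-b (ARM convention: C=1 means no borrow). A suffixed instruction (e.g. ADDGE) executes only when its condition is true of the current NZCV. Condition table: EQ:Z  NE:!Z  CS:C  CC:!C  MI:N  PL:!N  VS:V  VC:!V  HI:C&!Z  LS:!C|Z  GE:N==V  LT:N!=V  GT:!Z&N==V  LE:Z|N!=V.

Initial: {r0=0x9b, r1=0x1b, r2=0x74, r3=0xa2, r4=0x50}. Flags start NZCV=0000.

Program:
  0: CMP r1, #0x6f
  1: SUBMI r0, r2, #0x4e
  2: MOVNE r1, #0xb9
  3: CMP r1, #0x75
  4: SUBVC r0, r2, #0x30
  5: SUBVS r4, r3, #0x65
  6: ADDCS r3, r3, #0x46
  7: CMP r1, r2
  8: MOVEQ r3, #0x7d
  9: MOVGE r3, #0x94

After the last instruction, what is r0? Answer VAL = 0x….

0: ✓ CMP  NZCV=1000
1: ✓ SUBMI  r0←0x26
2: ✓ MOVNE  r1←0xb9
3: ✓ CMP  NZCV=0011
4: · SUBVC
5: ✓ SUBVS  r4←0x3d
6: ✓ ADDCS  r3←0xe8
7: ✓ CMP  NZCV=0011
8: · MOVEQ
9: · MOVGE

VAL = 0x26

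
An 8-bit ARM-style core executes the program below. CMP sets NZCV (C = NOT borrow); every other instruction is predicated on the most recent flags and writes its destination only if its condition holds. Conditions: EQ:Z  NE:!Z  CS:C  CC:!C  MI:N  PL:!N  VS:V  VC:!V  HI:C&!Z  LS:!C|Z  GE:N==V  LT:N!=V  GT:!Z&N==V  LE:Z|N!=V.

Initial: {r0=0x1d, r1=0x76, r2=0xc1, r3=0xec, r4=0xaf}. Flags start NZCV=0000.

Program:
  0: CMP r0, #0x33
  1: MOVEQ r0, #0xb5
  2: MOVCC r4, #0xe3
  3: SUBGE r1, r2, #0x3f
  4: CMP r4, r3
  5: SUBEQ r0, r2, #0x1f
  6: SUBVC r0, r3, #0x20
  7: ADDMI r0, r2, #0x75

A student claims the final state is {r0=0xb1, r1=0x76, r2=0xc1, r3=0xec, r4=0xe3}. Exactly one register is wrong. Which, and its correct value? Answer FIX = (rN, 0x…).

[0] flags=1000 → (cmp)
[1] flags=1000 EQ?F → skip
[2] flags=1000 CC?T → r4=0xe3
[3] flags=1000 GE?F → skip
[4] flags=1000 → (cmp)
[5] flags=1000 EQ?F → skip
[6] flags=1000 VC?T → r0=0xcc
[7] flags=1000 MI?T → r0=0x36

FIX = (r0, 0x36)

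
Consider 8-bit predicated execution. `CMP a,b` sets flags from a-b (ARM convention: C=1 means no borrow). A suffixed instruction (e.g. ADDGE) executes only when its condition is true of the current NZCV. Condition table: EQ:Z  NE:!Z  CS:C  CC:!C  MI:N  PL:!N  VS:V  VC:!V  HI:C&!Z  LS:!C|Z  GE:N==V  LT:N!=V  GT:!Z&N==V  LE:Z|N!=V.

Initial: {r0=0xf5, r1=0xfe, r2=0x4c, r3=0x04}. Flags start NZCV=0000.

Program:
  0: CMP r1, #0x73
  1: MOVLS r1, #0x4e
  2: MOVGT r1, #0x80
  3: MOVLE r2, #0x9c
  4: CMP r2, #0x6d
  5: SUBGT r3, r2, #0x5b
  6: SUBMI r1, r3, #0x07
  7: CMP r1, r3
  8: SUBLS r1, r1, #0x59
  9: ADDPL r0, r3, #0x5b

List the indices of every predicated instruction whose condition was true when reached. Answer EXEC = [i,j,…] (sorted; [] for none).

EXEC = [3]

[0] flags=1010 → (cmp)
[1] flags=1010 LS?F → skip
[2] flags=1010 GT?F → skip
[3] flags=1010 LE?T → r2=0x9c
[4] flags=0011 → (cmp)
[5] flags=0011 GT?F → skip
[6] flags=0011 MI?F → skip
[7] flags=1010 → (cmp)
[8] flags=1010 LS?F → skip
[9] flags=1010 PL?F → skip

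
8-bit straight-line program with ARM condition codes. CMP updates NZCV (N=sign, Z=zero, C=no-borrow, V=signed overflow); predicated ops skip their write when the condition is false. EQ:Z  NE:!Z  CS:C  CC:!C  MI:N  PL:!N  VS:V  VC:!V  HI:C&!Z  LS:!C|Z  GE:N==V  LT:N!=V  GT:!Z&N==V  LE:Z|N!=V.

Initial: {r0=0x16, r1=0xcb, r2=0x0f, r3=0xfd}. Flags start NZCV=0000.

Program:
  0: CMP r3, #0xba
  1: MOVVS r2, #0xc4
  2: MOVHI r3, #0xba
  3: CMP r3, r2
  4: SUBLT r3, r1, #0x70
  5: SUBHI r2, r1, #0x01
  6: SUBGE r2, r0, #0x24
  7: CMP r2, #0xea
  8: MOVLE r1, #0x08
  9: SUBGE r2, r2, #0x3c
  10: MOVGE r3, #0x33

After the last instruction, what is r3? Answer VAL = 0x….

0: ✓ CMP  NZCV=0010
1: · MOVVS
2: ✓ MOVHI  r3←0xba
3: ✓ CMP  NZCV=1010
4: ✓ SUBLT  r3←0x5b
5: ✓ SUBHI  r2←0xca
6: · SUBGE
7: ✓ CMP  NZCV=1000
8: ✓ MOVLE  r1←0x08
9: · SUBGE
10: · MOVGE

VAL = 0x5b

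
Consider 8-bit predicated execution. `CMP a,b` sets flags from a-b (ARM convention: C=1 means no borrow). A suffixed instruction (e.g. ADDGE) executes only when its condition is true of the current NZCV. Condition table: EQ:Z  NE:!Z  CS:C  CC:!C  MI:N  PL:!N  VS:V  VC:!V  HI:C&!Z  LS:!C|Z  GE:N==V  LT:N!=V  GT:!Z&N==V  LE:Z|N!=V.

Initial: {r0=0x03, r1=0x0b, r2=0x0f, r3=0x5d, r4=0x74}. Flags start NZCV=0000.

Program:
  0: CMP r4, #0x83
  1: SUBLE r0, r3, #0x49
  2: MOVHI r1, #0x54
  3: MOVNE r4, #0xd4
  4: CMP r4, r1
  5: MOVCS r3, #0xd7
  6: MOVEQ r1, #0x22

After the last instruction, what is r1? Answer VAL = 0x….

VAL = 0x0b

[0] flags=1001 → (cmp)
[1] flags=1001 LE?F → skip
[2] flags=1001 HI?F → skip
[3] flags=1001 NE?T → r4=0xd4
[4] flags=1010 → (cmp)
[5] flags=1010 CS?T → r3=0xd7
[6] flags=1010 EQ?F → skip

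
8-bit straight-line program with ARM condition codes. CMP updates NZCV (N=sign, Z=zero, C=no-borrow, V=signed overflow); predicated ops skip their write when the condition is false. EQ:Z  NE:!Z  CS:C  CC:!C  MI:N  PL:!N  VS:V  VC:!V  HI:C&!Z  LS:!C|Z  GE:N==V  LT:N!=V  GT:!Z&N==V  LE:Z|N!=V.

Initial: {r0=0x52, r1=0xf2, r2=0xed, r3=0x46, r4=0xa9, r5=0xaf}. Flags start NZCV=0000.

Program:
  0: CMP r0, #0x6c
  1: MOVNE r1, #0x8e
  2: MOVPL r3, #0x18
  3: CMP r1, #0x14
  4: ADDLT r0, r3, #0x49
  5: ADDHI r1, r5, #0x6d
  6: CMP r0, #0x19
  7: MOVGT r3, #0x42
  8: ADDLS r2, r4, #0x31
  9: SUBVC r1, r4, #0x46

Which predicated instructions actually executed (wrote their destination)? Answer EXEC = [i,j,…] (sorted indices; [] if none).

EXEC = [1,4,5]

[0] flags=1000 → (cmp)
[1] flags=1000 NE?T → r1=0x8e
[2] flags=1000 PL?F → skip
[3] flags=0011 → (cmp)
[4] flags=0011 LT?T → r0=0x8f
[5] flags=0011 HI?T → r1=0x1c
[6] flags=0011 → (cmp)
[7] flags=0011 GT?F → skip
[8] flags=0011 LS?F → skip
[9] flags=0011 VC?F → skip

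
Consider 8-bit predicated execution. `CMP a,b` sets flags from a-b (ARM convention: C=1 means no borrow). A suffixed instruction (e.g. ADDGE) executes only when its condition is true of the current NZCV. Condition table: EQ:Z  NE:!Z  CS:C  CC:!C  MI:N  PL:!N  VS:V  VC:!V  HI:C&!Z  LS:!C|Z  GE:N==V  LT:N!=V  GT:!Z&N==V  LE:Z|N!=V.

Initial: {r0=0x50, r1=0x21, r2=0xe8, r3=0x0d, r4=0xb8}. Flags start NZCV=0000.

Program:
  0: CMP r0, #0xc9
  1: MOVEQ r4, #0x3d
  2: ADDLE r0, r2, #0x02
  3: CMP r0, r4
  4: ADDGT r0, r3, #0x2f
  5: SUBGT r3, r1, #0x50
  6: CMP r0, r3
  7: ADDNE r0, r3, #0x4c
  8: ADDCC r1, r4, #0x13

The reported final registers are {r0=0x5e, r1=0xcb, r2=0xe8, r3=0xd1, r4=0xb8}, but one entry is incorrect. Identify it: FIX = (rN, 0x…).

[0] flags=1001 → (cmp)
[1] flags=1001 EQ?F → skip
[2] flags=1001 LE?F → skip
[3] flags=1001 → (cmp)
[4] flags=1001 GT?T → r0=0x3c
[5] flags=1001 GT?T → r3=0xd1
[6] flags=0000 → (cmp)
[7] flags=0000 NE?T → r0=0x1d
[8] flags=0000 CC?T → r1=0xcb

FIX = (r0, 0x1d)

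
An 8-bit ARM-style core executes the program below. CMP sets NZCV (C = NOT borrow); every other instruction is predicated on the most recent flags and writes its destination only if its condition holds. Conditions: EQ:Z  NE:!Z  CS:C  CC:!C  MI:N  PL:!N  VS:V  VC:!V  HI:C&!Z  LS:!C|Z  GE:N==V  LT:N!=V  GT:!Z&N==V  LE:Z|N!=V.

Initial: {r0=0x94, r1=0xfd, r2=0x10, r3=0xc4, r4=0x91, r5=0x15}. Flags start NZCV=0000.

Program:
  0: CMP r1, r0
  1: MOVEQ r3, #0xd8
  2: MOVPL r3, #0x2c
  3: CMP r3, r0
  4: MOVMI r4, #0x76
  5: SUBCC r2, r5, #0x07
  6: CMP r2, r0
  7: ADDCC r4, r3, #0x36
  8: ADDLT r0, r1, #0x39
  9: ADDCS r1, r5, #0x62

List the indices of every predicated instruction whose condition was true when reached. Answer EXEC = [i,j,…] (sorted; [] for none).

EXEC = [2,4,5,7]

0: ✓ CMP  NZCV=0010
1: · MOVEQ
2: ✓ MOVPL  r3←0x2c
3: ✓ CMP  NZCV=1001
4: ✓ MOVMI  r4←0x76
5: ✓ SUBCC  r2←0x0e
6: ✓ CMP  NZCV=0000
7: ✓ ADDCC  r4←0x62
8: · ADDLT
9: · ADDCS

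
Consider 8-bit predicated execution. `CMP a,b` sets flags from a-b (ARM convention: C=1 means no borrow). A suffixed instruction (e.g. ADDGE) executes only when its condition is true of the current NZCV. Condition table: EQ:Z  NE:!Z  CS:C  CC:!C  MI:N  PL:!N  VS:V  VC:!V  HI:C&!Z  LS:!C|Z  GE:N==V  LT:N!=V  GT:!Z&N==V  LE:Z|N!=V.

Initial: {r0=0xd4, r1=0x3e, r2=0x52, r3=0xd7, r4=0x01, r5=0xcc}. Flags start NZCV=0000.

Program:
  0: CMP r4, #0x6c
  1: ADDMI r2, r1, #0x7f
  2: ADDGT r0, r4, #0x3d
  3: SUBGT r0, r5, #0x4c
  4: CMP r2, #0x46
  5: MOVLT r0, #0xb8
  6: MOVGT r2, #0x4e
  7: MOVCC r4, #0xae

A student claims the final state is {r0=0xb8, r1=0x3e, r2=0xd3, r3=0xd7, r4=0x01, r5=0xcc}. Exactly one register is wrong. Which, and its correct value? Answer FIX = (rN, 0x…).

FIX = (r2, 0xbd)

0: ✓ CMP  NZCV=1000
1: ✓ ADDMI  r2←0xbd
2: · ADDGT
3: · SUBGT
4: ✓ CMP  NZCV=0011
5: ✓ MOVLT  r0←0xb8
6: · MOVGT
7: · MOVCC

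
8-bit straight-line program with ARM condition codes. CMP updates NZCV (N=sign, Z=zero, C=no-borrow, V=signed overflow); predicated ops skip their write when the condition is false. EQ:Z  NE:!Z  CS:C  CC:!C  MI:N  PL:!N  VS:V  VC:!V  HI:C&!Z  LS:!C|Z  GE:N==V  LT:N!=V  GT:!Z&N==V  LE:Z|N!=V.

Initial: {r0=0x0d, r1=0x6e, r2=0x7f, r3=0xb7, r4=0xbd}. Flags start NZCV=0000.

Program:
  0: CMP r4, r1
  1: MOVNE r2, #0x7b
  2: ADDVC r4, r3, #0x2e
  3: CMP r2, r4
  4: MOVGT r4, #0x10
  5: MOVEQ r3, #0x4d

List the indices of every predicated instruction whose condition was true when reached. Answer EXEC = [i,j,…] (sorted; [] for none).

EXEC = [1,4]

[0] flags=0011 → (cmp)
[1] flags=0011 NE?T → r2=0x7b
[2] flags=0011 VC?F → skip
[3] flags=1001 → (cmp)
[4] flags=1001 GT?T → r4=0x10
[5] flags=1001 EQ?F → skip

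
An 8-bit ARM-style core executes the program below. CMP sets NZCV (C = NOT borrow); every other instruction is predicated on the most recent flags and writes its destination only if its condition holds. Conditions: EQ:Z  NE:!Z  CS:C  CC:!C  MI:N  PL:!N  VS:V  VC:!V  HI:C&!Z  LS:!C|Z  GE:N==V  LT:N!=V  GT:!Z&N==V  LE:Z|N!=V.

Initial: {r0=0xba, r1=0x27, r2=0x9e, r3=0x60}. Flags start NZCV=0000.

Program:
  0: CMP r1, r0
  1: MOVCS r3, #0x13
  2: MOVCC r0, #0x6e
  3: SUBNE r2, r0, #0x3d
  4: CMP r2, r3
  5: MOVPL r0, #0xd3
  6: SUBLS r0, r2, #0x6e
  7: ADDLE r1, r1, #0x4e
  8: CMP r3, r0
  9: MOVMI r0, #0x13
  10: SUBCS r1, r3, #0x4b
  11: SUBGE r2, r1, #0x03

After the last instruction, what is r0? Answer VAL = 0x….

0: ✓ CMP  NZCV=0000
1: · MOVCS
2: ✓ MOVCC  r0←0x6e
3: ✓ SUBNE  r2←0x31
4: ✓ CMP  NZCV=1000
5: · MOVPL
6: ✓ SUBLS  r0←0xc3
7: ✓ ADDLE  r1←0x75
8: ✓ CMP  NZCV=1001
9: ✓ MOVMI  r0←0x13
10: · SUBCS
11: ✓ SUBGE  r2←0x72

VAL = 0x13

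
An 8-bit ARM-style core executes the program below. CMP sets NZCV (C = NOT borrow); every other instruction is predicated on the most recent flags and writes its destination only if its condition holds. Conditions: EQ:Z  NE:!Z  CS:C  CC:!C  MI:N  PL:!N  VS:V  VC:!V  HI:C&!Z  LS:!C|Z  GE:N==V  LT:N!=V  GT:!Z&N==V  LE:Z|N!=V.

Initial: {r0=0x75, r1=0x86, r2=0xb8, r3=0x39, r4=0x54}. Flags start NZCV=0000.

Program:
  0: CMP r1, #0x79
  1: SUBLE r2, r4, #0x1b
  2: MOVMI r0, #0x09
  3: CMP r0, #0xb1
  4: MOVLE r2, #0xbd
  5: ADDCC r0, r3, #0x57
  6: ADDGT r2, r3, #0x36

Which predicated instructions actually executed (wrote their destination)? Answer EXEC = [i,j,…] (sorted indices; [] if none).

EXEC = [1,5,6]

0: ✓ CMP  NZCV=0011
1: ✓ SUBLE  r2←0x39
2: · MOVMI
3: ✓ CMP  NZCV=1001
4: · MOVLE
5: ✓ ADDCC  r0←0x90
6: ✓ ADDGT  r2←0x6f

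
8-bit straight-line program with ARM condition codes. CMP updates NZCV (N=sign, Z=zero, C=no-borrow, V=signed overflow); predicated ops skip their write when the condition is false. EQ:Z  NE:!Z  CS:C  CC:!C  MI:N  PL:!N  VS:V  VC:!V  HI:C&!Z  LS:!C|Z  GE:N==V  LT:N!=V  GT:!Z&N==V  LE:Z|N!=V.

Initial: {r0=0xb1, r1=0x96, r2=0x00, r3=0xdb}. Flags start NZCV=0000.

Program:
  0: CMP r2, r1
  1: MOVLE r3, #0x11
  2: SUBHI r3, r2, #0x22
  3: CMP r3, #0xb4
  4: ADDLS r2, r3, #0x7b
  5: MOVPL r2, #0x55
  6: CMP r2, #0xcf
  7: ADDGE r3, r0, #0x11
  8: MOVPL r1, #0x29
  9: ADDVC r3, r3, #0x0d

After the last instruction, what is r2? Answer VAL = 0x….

VAL = 0x55

[0] flags=0000 → (cmp)
[1] flags=0000 LE?F → skip
[2] flags=0000 HI?F → skip
[3] flags=0010 → (cmp)
[4] flags=0010 LS?F → skip
[5] flags=0010 PL?T → r2=0x55
[6] flags=1001 → (cmp)
[7] flags=1001 GE?T → r3=0xc2
[8] flags=1001 PL?F → skip
[9] flags=1001 VC?F → skip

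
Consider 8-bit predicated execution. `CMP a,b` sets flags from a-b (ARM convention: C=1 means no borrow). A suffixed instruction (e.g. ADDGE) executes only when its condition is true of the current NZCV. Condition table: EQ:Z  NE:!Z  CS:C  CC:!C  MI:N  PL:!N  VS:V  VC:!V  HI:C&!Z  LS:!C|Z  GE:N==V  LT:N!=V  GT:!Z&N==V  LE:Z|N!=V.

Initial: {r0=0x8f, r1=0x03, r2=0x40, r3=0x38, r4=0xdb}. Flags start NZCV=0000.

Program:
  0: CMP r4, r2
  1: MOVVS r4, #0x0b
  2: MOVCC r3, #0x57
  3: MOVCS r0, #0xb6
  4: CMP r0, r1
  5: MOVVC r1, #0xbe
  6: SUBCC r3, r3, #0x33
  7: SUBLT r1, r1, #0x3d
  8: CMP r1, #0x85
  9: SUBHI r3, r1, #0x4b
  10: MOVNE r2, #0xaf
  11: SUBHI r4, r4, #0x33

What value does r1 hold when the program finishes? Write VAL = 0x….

0: ✓ CMP  NZCV=1010
1: · MOVVS
2: · MOVCC
3: ✓ MOVCS  r0←0xb6
4: ✓ CMP  NZCV=1010
5: ✓ MOVVC  r1←0xbe
6: · SUBCC
7: ✓ SUBLT  r1←0x81
8: ✓ CMP  NZCV=1000
9: · SUBHI
10: ✓ MOVNE  r2←0xaf
11: · SUBHI

VAL = 0x81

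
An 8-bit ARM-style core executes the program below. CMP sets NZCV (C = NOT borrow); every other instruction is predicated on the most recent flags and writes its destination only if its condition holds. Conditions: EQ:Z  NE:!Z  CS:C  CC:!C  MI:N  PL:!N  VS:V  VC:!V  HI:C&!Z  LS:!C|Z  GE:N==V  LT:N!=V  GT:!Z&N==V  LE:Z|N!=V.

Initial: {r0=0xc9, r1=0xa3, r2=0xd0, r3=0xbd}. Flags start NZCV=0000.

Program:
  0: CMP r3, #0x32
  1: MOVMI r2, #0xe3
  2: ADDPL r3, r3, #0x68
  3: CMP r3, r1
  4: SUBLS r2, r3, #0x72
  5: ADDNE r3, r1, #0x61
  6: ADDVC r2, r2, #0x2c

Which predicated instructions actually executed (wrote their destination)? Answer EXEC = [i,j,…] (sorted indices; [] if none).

EXEC = [1,5,6]

0: ✓ CMP  NZCV=1010
1: ✓ MOVMI  r2←0xe3
2: · ADDPL
3: ✓ CMP  NZCV=0010
4: · SUBLS
5: ✓ ADDNE  r3←0x04
6: ✓ ADDVC  r2←0x0f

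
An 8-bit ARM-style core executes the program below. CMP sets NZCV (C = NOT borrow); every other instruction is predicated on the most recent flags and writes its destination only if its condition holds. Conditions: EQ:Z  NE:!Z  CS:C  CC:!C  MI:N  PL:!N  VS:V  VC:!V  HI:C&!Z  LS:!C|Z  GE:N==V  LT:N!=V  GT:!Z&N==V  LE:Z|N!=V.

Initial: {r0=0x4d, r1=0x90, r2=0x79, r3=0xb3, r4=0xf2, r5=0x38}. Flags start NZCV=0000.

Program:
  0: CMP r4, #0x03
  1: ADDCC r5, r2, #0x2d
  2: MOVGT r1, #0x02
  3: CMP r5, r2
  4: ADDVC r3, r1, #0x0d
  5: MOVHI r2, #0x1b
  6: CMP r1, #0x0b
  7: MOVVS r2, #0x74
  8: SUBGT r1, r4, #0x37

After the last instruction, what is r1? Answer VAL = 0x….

[0] flags=1010 → (cmp)
[1] flags=1010 CC?F → skip
[2] flags=1010 GT?F → skip
[3] flags=1000 → (cmp)
[4] flags=1000 VC?T → r3=0x9d
[5] flags=1000 HI?F → skip
[6] flags=1010 → (cmp)
[7] flags=1010 VS?F → skip
[8] flags=1010 GT?F → skip

VAL = 0x90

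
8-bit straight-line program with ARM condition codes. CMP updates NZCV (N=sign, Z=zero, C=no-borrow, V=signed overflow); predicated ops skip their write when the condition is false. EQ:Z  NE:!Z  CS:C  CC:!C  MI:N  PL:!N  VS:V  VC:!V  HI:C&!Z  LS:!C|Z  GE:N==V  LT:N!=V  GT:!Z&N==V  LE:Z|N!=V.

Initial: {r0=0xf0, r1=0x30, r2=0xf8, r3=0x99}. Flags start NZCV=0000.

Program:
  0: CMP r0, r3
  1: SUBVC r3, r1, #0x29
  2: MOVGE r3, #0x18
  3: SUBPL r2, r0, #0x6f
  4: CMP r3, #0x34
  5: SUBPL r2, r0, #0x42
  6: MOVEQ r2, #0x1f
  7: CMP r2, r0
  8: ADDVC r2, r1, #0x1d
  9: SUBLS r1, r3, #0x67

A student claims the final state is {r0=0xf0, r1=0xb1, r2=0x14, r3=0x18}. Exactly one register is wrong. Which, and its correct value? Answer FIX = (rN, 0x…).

FIX = (r2, 0x4d)

0: ✓ CMP  NZCV=0010
1: ✓ SUBVC  r3←0x07
2: ✓ MOVGE  r3←0x18
3: ✓ SUBPL  r2←0x81
4: ✓ CMP  NZCV=1000
5: · SUBPL
6: · MOVEQ
7: ✓ CMP  NZCV=1000
8: ✓ ADDVC  r2←0x4d
9: ✓ SUBLS  r1←0xb1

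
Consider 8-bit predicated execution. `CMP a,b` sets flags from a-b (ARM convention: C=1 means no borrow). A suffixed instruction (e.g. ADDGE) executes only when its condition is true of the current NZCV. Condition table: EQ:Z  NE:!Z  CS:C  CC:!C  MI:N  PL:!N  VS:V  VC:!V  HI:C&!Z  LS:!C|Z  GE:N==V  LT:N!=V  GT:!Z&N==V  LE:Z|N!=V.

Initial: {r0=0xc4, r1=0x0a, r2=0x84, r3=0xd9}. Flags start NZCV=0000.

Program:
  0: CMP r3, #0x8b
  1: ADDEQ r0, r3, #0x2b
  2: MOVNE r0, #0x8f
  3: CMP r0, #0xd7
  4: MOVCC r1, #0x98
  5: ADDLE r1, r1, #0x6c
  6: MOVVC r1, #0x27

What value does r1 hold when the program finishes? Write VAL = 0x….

[0] flags=0010 → (cmp)
[1] flags=0010 EQ?F → skip
[2] flags=0010 NE?T → r0=0x8f
[3] flags=1000 → (cmp)
[4] flags=1000 CC?T → r1=0x98
[5] flags=1000 LE?T → r1=0x04
[6] flags=1000 VC?T → r1=0x27

VAL = 0x27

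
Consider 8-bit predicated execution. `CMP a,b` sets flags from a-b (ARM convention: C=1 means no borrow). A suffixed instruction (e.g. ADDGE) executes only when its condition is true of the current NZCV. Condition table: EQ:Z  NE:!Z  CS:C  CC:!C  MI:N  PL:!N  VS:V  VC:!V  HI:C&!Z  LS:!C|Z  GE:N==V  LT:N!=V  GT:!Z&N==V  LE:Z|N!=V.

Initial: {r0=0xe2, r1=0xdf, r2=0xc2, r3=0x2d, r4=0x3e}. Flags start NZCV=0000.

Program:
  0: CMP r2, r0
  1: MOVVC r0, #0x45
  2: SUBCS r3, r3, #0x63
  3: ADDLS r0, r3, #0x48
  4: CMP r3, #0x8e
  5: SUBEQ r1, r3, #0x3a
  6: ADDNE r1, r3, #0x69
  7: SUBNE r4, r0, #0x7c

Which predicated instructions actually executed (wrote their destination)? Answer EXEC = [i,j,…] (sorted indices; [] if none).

EXEC = [1,3,6,7]

[0] flags=1000 → (cmp)
[1] flags=1000 VC?T → r0=0x45
[2] flags=1000 CS?F → skip
[3] flags=1000 LS?T → r0=0x75
[4] flags=1001 → (cmp)
[5] flags=1001 EQ?F → skip
[6] flags=1001 NE?T → r1=0x96
[7] flags=1001 NE?T → r4=0xf9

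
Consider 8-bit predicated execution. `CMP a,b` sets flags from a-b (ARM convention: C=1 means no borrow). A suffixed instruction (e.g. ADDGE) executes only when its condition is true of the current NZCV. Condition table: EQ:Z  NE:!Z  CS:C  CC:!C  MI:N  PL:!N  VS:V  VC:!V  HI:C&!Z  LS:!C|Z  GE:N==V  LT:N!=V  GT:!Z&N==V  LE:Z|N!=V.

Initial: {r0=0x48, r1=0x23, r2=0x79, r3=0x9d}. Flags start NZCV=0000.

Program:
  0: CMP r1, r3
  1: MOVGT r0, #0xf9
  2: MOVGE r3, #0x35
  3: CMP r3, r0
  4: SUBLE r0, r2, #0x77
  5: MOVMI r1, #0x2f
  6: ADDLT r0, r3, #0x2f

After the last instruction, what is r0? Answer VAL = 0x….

VAL = 0xf9

[0] flags=1001 → (cmp)
[1] flags=1001 GT?T → r0=0xf9
[2] flags=1001 GE?T → r3=0x35
[3] flags=0000 → (cmp)
[4] flags=0000 LE?F → skip
[5] flags=0000 MI?F → skip
[6] flags=0000 LT?F → skip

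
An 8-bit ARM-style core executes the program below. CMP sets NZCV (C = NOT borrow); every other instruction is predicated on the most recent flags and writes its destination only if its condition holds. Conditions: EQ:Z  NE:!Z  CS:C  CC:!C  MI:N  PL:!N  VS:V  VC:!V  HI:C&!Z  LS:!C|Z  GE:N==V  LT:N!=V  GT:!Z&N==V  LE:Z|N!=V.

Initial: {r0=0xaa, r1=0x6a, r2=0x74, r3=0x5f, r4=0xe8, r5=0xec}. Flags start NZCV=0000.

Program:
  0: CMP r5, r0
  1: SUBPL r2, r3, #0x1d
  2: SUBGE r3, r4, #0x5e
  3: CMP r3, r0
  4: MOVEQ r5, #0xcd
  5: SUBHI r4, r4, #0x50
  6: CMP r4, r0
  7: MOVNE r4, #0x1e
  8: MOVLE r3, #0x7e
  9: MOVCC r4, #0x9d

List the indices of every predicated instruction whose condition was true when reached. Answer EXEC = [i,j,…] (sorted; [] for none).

[0] flags=0010 → (cmp)
[1] flags=0010 PL?T → r2=0x42
[2] flags=0010 GE?T → r3=0x8a
[3] flags=1000 → (cmp)
[4] flags=1000 EQ?F → skip
[5] flags=1000 HI?F → skip
[6] flags=0010 → (cmp)
[7] flags=0010 NE?T → r4=0x1e
[8] flags=0010 LE?F → skip
[9] flags=0010 CC?F → skip

EXEC = [1,2,7]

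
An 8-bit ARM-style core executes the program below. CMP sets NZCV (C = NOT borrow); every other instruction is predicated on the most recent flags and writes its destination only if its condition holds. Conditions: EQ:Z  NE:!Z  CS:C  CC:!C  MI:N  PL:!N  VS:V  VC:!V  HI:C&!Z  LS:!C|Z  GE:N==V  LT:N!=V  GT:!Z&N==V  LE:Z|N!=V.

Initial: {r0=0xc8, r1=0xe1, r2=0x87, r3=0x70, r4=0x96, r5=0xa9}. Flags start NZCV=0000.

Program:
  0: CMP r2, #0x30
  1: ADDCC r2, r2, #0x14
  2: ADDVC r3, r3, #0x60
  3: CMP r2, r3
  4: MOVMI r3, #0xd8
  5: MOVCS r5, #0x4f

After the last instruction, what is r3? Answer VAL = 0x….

VAL = 0x70

0: ✓ CMP  NZCV=0011
1: · ADDCC
2: · ADDVC
3: ✓ CMP  NZCV=0011
4: · MOVMI
5: ✓ MOVCS  r5←0x4f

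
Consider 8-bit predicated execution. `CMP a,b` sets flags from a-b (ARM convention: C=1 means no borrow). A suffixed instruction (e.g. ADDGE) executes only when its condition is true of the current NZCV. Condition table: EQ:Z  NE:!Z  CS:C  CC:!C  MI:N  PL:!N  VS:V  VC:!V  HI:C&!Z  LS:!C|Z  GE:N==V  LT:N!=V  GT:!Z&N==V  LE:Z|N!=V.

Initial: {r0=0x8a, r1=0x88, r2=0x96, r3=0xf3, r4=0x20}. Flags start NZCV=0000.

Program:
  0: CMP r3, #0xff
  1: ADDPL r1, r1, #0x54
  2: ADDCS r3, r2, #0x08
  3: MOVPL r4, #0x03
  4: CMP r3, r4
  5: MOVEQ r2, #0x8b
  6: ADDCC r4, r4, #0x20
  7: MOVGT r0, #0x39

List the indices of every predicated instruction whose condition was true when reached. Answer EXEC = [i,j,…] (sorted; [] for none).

EXEC = []

0: ✓ CMP  NZCV=1000
1: · ADDPL
2: · ADDCS
3: · MOVPL
4: ✓ CMP  NZCV=1010
5: · MOVEQ
6: · ADDCC
7: · MOVGT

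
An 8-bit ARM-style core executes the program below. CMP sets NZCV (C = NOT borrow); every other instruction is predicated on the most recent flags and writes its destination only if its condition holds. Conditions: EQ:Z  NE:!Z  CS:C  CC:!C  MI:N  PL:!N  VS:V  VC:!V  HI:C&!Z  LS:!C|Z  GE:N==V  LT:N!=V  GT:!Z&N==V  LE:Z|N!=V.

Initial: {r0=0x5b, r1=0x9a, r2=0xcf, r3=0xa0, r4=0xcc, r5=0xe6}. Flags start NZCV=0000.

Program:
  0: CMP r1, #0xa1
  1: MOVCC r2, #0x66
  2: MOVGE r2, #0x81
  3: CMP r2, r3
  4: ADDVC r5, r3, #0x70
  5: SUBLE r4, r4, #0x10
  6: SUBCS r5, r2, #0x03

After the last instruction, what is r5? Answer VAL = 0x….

0: ✓ CMP  NZCV=1000
1: ✓ MOVCC  r2←0x66
2: · MOVGE
3: ✓ CMP  NZCV=1001
4: · ADDVC
5: · SUBLE
6: · SUBCS

VAL = 0xe6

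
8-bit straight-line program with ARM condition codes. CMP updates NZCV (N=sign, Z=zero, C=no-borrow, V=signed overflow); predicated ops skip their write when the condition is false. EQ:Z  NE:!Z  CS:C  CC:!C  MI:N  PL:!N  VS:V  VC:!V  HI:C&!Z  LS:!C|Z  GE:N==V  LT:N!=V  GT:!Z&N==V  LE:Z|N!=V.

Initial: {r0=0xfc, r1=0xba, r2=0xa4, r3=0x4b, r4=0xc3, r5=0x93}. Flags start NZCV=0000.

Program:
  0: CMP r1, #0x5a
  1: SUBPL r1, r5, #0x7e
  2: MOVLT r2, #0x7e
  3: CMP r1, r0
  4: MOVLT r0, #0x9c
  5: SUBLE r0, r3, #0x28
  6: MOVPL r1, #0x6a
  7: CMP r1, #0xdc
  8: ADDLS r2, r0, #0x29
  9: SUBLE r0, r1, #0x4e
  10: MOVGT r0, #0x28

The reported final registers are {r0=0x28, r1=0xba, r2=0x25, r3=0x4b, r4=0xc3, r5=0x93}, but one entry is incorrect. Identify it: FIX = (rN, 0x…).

0: ✓ CMP  NZCV=0011
1: ✓ SUBPL  r1←0x15
2: ✓ MOVLT  r2←0x7e
3: ✓ CMP  NZCV=0000
4: · MOVLT
5: · SUBLE
6: ✓ MOVPL  r1←0x6a
7: ✓ CMP  NZCV=1001
8: ✓ ADDLS  r2←0x25
9: · SUBLE
10: ✓ MOVGT  r0←0x28

FIX = (r1, 0x6a)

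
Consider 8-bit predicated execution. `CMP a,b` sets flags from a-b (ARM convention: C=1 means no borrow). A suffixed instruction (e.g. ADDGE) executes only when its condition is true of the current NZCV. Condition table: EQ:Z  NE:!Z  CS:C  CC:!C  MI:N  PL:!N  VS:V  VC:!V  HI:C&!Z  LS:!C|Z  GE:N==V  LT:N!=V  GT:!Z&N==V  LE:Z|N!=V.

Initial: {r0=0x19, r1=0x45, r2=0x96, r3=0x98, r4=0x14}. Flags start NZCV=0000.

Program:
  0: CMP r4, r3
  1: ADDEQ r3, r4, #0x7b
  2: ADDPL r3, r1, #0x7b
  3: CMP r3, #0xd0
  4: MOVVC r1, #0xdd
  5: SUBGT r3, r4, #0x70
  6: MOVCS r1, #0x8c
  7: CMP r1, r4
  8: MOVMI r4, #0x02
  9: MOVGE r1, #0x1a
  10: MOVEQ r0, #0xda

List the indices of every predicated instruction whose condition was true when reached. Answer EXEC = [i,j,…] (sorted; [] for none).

[0] flags=0000 → (cmp)
[1] flags=0000 EQ?F → skip
[2] flags=0000 PL?T → r3=0xc0
[3] flags=1000 → (cmp)
[4] flags=1000 VC?T → r1=0xdd
[5] flags=1000 GT?F → skip
[6] flags=1000 CS?F → skip
[7] flags=1010 → (cmp)
[8] flags=1010 MI?T → r4=0x02
[9] flags=1010 GE?F → skip
[10] flags=1010 EQ?F → skip

EXEC = [2,4,8]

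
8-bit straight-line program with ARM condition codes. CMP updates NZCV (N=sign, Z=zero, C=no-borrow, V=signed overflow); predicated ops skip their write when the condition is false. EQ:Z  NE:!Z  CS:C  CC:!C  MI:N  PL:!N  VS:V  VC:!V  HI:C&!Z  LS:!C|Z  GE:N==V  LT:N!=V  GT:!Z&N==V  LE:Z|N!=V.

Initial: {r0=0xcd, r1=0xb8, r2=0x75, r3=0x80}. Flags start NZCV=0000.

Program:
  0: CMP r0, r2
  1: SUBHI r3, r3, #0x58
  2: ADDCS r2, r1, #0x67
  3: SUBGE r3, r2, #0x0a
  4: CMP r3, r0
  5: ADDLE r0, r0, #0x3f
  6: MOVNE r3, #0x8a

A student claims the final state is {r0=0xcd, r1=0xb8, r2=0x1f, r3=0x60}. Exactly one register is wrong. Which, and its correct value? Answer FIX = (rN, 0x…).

FIX = (r3, 0x8a)

0: ✓ CMP  NZCV=0011
1: ✓ SUBHI  r3←0x28
2: ✓ ADDCS  r2←0x1f
3: · SUBGE
4: ✓ CMP  NZCV=0000
5: · ADDLE
6: ✓ MOVNE  r3←0x8a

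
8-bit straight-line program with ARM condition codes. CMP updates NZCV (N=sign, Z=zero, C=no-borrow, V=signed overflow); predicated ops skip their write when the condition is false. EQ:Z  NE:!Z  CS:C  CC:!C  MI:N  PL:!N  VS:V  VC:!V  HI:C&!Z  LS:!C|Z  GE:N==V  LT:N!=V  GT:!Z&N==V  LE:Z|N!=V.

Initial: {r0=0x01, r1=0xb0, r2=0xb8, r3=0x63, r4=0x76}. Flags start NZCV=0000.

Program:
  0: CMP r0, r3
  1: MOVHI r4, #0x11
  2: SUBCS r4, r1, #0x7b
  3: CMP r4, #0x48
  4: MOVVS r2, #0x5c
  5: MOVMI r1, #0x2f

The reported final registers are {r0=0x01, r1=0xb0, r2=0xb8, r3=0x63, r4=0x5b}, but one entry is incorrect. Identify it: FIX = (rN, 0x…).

FIX = (r4, 0x76)

[0] flags=1000 → (cmp)
[1] flags=1000 HI?F → skip
[2] flags=1000 CS?F → skip
[3] flags=0010 → (cmp)
[4] flags=0010 VS?F → skip
[5] flags=0010 MI?F → skip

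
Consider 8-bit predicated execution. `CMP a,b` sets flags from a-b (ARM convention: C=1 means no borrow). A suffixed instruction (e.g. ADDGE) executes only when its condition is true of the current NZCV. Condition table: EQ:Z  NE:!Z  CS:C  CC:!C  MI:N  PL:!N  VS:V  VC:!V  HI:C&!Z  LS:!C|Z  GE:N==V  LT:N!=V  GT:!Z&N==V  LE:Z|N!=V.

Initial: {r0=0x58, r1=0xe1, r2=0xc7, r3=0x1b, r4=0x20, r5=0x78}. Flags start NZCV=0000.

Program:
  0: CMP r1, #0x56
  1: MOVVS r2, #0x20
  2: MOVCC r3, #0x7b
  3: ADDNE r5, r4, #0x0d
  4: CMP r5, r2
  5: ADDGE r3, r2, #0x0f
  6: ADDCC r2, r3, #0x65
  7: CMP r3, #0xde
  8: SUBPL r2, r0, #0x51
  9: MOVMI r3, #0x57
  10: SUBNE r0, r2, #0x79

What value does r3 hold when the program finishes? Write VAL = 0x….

0: ✓ CMP  NZCV=1010
1: · MOVVS
2: · MOVCC
3: ✓ ADDNE  r5←0x2d
4: ✓ CMP  NZCV=0000
5: ✓ ADDGE  r3←0xd6
6: ✓ ADDCC  r2←0x3b
7: ✓ CMP  NZCV=1000
8: · SUBPL
9: ✓ MOVMI  r3←0x57
10: ✓ SUBNE  r0←0xc2

VAL = 0x57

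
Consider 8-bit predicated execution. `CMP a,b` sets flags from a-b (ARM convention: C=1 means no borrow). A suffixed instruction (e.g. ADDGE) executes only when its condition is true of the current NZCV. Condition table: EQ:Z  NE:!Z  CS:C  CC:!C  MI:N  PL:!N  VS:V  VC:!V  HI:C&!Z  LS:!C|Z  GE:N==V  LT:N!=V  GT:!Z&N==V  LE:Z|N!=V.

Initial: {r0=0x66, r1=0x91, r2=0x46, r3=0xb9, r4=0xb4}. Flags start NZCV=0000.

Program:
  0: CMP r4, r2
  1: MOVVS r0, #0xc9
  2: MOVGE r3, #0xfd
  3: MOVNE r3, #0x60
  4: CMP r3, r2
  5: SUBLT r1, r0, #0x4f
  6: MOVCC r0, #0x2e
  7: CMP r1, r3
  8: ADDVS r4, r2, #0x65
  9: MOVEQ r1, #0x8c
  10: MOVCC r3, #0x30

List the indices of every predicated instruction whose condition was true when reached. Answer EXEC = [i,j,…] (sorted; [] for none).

[0] flags=0011 → (cmp)
[1] flags=0011 VS?T → r0=0xc9
[2] flags=0011 GE?F → skip
[3] flags=0011 NE?T → r3=0x60
[4] flags=0010 → (cmp)
[5] flags=0010 LT?F → skip
[6] flags=0010 CC?F → skip
[7] flags=0011 → (cmp)
[8] flags=0011 VS?T → r4=0xab
[9] flags=0011 EQ?F → skip
[10] flags=0011 CC?F → skip

EXEC = [1,3,8]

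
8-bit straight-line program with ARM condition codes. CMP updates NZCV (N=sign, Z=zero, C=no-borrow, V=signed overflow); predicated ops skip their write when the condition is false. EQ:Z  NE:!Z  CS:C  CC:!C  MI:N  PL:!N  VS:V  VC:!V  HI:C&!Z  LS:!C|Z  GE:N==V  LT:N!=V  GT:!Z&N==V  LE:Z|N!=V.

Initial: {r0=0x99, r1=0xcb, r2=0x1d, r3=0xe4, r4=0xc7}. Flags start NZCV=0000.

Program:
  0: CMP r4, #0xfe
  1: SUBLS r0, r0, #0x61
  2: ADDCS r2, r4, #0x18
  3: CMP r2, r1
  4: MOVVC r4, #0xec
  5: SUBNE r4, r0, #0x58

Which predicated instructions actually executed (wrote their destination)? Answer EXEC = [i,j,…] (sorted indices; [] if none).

EXEC = [1,4,5]

0: ✓ CMP  NZCV=1000
1: ✓ SUBLS  r0←0x38
2: · ADDCS
3: ✓ CMP  NZCV=0000
4: ✓ MOVVC  r4←0xec
5: ✓ SUBNE  r4←0xe0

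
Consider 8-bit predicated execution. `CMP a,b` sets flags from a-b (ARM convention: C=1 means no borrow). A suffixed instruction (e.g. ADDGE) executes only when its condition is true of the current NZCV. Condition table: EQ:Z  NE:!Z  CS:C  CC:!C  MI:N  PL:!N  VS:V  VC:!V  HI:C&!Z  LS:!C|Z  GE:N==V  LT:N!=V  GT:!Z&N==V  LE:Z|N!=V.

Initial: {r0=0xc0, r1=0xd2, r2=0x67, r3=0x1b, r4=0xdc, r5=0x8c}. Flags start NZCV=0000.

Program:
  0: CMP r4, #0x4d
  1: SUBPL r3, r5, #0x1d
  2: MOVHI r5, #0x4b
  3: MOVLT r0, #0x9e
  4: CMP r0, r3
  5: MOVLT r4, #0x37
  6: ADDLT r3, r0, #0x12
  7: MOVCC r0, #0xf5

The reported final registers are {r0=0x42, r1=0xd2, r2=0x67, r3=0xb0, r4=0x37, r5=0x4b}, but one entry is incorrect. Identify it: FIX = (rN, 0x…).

[0] flags=1010 → (cmp)
[1] flags=1010 PL?F → skip
[2] flags=1010 HI?T → r5=0x4b
[3] flags=1010 LT?T → r0=0x9e
[4] flags=1010 → (cmp)
[5] flags=1010 LT?T → r4=0x37
[6] flags=1010 LT?T → r3=0xb0
[7] flags=1010 CC?F → skip

FIX = (r0, 0x9e)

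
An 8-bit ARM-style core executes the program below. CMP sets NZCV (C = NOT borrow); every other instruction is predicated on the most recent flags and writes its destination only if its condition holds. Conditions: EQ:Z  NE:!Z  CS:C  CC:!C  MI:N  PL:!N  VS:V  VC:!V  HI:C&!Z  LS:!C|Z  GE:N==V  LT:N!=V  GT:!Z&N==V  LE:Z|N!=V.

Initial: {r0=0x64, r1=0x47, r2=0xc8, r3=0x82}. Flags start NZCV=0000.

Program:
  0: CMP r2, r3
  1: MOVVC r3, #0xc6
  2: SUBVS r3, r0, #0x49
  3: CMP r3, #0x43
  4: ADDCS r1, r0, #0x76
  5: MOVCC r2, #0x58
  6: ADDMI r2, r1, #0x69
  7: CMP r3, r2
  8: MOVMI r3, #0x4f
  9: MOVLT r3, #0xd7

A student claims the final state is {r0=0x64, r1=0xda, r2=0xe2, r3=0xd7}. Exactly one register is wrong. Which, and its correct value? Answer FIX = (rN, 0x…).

0: ✓ CMP  NZCV=0010
1: ✓ MOVVC  r3←0xc6
2: · SUBVS
3: ✓ CMP  NZCV=1010
4: ✓ ADDCS  r1←0xda
5: · MOVCC
6: ✓ ADDMI  r2←0x43
7: ✓ CMP  NZCV=1010
8: ✓ MOVMI  r3←0x4f
9: ✓ MOVLT  r3←0xd7

FIX = (r2, 0x43)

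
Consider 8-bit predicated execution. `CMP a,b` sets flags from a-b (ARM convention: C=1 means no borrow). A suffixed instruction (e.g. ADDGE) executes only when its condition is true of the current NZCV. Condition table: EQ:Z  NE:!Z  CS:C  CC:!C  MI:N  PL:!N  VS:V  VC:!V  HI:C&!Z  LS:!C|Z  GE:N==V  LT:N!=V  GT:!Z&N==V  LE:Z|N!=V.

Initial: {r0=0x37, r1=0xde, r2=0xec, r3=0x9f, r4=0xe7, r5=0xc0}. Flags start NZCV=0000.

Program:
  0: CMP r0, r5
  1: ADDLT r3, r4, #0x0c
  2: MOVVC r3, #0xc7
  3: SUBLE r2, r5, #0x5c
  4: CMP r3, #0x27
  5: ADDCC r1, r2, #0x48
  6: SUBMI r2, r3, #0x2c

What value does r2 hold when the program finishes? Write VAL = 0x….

VAL = 0x9b

0: ✓ CMP  NZCV=0000
1: · ADDLT
2: ✓ MOVVC  r3←0xc7
3: · SUBLE
4: ✓ CMP  NZCV=1010
5: · ADDCC
6: ✓ SUBMI  r2←0x9b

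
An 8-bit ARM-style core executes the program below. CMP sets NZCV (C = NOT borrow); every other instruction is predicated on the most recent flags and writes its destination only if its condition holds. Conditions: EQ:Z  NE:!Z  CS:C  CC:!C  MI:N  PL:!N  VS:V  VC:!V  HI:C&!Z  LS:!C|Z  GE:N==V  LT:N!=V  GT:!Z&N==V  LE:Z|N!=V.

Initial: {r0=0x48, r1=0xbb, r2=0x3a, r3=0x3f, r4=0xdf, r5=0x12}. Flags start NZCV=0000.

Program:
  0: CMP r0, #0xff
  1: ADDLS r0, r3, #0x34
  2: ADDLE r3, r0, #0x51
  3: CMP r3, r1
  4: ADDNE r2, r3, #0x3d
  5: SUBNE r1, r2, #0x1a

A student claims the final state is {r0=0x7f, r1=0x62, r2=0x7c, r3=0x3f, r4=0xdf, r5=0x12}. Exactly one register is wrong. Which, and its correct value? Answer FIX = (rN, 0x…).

FIX = (r0, 0x73)

[0] flags=0000 → (cmp)
[1] flags=0000 LS?T → r0=0x73
[2] flags=0000 LE?F → skip
[3] flags=1001 → (cmp)
[4] flags=1001 NE?T → r2=0x7c
[5] flags=1001 NE?T → r1=0x62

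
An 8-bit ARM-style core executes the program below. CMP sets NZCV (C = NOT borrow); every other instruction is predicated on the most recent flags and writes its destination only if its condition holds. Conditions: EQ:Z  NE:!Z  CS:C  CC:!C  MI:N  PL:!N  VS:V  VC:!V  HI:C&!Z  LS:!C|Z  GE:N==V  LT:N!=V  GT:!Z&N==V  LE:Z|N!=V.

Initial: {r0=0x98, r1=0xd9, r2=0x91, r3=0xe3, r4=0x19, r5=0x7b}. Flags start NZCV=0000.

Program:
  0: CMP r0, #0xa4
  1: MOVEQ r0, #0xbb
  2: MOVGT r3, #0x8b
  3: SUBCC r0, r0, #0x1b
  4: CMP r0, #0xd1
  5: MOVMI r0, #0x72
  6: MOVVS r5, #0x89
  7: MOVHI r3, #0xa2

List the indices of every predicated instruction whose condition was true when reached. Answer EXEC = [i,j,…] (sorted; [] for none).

0: ✓ CMP  NZCV=1000
1: · MOVEQ
2: · MOVGT
3: ✓ SUBCC  r0←0x7d
4: ✓ CMP  NZCV=1001
5: ✓ MOVMI  r0←0x72
6: ✓ MOVVS  r5←0x89
7: · MOVHI

EXEC = [3,5,6]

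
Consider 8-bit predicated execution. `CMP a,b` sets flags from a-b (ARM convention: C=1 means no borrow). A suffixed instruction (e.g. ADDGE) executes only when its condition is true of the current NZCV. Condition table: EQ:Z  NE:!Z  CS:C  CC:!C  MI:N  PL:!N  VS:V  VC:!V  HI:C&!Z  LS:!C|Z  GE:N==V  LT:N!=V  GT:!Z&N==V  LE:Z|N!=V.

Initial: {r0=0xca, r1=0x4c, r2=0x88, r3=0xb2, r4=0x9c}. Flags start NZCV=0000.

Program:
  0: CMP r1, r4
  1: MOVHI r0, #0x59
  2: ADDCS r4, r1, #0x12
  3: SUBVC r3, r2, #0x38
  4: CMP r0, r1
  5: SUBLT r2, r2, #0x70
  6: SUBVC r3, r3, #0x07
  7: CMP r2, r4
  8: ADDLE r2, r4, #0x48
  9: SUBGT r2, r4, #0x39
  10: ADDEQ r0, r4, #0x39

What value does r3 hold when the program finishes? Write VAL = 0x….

0: ✓ CMP  NZCV=1001
1: · MOVHI
2: · ADDCS
3: · SUBVC
4: ✓ CMP  NZCV=0011
5: ✓ SUBLT  r2←0x18
6: · SUBVC
7: ✓ CMP  NZCV=0000
8: · ADDLE
9: ✓ SUBGT  r2←0x63
10: · ADDEQ

VAL = 0xb2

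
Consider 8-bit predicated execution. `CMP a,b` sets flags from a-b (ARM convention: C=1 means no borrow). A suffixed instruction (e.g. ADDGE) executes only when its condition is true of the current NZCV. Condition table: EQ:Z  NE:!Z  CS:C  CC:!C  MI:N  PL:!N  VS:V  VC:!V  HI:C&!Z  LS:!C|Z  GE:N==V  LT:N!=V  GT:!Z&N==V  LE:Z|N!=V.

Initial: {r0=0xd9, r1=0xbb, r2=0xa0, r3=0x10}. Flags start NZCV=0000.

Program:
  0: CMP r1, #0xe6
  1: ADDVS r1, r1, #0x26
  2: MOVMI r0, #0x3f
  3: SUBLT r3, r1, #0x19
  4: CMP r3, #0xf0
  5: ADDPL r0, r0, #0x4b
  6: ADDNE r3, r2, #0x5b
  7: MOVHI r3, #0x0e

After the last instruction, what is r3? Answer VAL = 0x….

0: ✓ CMP  NZCV=1000
1: · ADDVS
2: ✓ MOVMI  r0←0x3f
3: ✓ SUBLT  r3←0xa2
4: ✓ CMP  NZCV=1000
5: · ADDPL
6: ✓ ADDNE  r3←0xfb
7: · MOVHI

VAL = 0xfb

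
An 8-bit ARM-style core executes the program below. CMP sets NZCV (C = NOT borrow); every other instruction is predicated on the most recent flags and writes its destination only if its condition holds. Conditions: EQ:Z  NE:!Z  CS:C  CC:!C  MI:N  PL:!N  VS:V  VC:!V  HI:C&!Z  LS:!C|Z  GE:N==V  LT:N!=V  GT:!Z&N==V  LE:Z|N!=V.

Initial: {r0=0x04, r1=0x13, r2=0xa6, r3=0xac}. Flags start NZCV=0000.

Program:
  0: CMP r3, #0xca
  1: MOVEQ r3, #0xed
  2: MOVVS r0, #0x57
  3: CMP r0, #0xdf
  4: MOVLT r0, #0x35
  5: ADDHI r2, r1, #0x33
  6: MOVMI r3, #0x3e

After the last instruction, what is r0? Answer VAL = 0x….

0: ✓ CMP  NZCV=1000
1: · MOVEQ
2: · MOVVS
3: ✓ CMP  NZCV=0000
4: · MOVLT
5: · ADDHI
6: · MOVMI

VAL = 0x04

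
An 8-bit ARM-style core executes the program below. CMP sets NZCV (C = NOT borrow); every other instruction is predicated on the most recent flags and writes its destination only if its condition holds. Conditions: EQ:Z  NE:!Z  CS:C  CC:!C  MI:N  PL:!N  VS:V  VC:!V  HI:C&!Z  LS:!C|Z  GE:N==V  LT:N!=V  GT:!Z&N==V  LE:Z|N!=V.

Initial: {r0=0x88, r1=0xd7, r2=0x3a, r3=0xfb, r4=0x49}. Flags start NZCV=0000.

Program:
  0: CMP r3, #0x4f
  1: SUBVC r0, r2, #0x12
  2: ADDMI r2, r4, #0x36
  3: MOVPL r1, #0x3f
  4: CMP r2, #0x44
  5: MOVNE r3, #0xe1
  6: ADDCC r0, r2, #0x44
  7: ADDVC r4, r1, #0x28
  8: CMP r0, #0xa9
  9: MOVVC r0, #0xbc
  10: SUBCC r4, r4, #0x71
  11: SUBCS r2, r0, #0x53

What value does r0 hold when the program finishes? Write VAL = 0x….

[0] flags=1010 → (cmp)
[1] flags=1010 VC?T → r0=0x28
[2] flags=1010 MI?T → r2=0x7f
[3] flags=1010 PL?F → skip
[4] flags=0010 → (cmp)
[5] flags=0010 NE?T → r3=0xe1
[6] flags=0010 CC?F → skip
[7] flags=0010 VC?T → r4=0xff
[8] flags=0000 → (cmp)
[9] flags=0000 VC?T → r0=0xbc
[10] flags=0000 CC?T → r4=0x8e
[11] flags=0000 CS?F → skip

VAL = 0xbc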